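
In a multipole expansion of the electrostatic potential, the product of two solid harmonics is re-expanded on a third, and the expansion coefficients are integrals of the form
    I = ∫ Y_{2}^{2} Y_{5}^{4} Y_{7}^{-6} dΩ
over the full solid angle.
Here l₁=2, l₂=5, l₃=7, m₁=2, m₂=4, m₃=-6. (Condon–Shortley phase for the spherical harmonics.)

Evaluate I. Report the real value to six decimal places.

0.303018

m-sum 0 ✓  L=14 even ✓  3≤7≤7 ✓
Π(2lᵢ+1) = 5×11×15 = 825
triangle coeff Δ(2,5,7) = 1/15015
Σ_t [0,0]: t=0:+1/57600 = 1/57600
(3j)²=21/715 [(2 5 7; 0 0 0)], sign=-1
Σ_t [0,0]: t=0:+1/8709120 = 1/8709120
(3j)²=1/21 [(2 5 7; 2 4 -6)], sign=-1
⇒ 4πI² = 15/13
I = (+1)√(15/13/(4π)) = 0.30301841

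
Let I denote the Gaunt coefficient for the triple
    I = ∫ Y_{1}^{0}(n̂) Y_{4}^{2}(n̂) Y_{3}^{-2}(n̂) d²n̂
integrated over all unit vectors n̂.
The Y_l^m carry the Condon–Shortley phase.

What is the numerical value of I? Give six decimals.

Checks pass: Σm=0; 8 even; l₃=3∈[3,5].
(2·1+1)(2·4+1)(2·3+1) = 189
Δ: 2! 0! 6! / 9! → 1/252
sum: t=1:−1/36 = -1/36
3j²(1 4 3; 0 0 0) = Δ·Π!·Σ² = 4/63  (sign +1)
sum: t=1:−1/120 = -1/120
3j²(1 4 3; 0 2 -2) = Δ·Π!·Σ² = 1/21  (sign +1)
combine: 4πI² = 189·4/63·1/21 = 4/7
take √, sign +1: I = 0.21324362

0.213244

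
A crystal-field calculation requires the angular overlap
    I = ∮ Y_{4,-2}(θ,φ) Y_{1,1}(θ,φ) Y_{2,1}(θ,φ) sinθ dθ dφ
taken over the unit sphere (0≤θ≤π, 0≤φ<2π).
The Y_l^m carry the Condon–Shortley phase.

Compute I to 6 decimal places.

0.000000

triangle: need 3≤l₃≤5, have 2; I=0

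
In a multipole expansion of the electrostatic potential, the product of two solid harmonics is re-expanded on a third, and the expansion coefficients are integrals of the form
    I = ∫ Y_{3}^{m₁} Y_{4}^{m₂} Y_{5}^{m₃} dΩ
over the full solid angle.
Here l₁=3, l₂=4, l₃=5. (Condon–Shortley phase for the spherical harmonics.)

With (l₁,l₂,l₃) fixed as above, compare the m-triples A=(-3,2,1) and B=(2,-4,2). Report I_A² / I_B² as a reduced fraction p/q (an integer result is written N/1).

675/392

l's match ⇒ only the (l;m) 3-j factors differ between A and B.
A: triangle coeff Δ(3,4,5) = 1/180180; Σ_t [2,2]: t=2:+1/2304 = 1/2304; (3j)²=75/4004 [(3 4 5; -3 2 1)], sign=+1
B: triangle coeff Δ(3,4,5) = 1/180180; Σ_t [0,0]: t=0:+1/8640 = 1/8640; (3j)²=14/1287 [(3 4 5; 2 -4 2)], sign=-1
I_A²/I_B² = (75/4004)/(14/1287) = 675/392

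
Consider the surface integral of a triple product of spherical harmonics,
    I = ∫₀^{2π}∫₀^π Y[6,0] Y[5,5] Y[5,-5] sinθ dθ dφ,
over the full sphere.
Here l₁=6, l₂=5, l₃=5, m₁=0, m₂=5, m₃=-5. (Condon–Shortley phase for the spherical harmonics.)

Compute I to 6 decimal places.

0.046023

m-sum 0 ✓  L=16 even ✓  1≤5≤11 ✓
Π(2lᵢ+1) = 13×11×11 = 1573
triangle coeff Δ(6,5,5) = 1/28588560
Σ_t [1,5]: t=1:−1/345600 t=2:+1/13824 t=3:−1/5184 t=4:+1/13824 t=5:−1/345600 = -7/129600
(3j)²=80/7293 [(6 5 5; 0 0 0)], sign=+1
Σ_t [6,6]: t=6:+1/12441600 = 1/12441600
(3j)²=15/9724 [(6 5 5; 0 5 -5)], sign=+1
⇒ 4πI² = 100/3757
I = (+1)√(100/3757/(4π)) = 0.04602295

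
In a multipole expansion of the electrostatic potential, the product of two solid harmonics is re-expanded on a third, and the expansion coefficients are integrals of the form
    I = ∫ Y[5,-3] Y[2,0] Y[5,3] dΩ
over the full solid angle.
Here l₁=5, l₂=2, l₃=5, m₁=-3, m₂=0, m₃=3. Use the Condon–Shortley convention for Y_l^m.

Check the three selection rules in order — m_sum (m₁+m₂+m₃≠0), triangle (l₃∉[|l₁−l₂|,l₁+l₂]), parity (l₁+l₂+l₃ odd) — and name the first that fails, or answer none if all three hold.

none

azimuthal sum: -3 + 0 + 3 = 0  ✓
3 ≤ 5 ≤ 7 (triangle on l)  ✓
L = 5 + 2 + 5 = 12 (even)  ✓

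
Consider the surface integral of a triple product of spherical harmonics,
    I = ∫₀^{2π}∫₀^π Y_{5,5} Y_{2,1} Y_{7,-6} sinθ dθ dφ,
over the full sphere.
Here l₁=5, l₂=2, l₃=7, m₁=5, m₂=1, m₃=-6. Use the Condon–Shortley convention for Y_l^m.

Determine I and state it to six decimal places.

0.191646

Rules hold: Σm=0, L=14 even, 3≤7≤7.
N = 11·5·15 = 825
Δ = 0!·10!·4!/15! = 1/15015
Racah Σ t=0..0: t=0:+1/57600 = 1/57600
⇒ 3j(5 2 7; 0 0 0)² = 21/715, sgn -1
Racah Σ t=0..0: t=0:+1/21772800 = 1/21772800
⇒ 3j(5 2 7; 5 1 -6)² = 2/105, sgn -1
4πI² = N·(3j₀)²·(3jₘ)² = 6/13
I = +1·√(0.461538/4π) = 0.19164567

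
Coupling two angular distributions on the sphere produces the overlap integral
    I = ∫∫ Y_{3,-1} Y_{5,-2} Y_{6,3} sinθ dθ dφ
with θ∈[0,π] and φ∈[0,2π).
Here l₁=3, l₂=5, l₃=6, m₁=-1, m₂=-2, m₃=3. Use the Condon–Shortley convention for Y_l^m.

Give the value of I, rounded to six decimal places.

Rules hold: Σm=0, L=14 even, 2≤6≤8.
N = 7·11·13 = 1001
Δ = 2!·4!·8!/15! = 1/675675
Racah Σ t=0..2: t=0:+1/8640 t=1:−1/2304 t=2:+1/8640 = -7/34560
⇒ 3j(3 5 6; 0 0 0)² = 7/429, sgn -1
Racah Σ t=0..2: t=0:+1/34560 t=1:−1/8640 t=2:+1/40320 = -1/16128
⇒ 3j(3 5 6; -1 -2 3)² = 18/1001, sgn +1
4πI² = N·(3j₀)²·(3jₘ)² = 42/143
I = -1·√(0.293706/4π) = -0.15288036

-0.152880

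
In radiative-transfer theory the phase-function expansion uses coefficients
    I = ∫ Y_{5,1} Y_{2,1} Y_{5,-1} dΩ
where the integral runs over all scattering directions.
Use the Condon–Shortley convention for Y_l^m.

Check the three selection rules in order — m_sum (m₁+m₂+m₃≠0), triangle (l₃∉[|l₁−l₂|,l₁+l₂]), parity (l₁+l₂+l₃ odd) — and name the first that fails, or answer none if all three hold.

m₁+m₂+m₃ = 1 + 1 − 1 = 1  ✗
triangle: |5−2|=3 ≤ l₃=5 ≤ 5+2=7
parity: l₁+l₂+l₃ = 12 is even

m_sum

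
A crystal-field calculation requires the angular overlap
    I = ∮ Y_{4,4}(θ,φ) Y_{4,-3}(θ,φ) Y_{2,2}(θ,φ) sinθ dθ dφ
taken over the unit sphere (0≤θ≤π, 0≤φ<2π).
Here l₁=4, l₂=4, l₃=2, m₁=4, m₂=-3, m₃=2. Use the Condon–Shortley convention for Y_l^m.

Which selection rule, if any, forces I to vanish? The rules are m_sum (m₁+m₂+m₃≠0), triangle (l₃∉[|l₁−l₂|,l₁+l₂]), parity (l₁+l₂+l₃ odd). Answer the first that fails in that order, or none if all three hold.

m_sum

Σmᵢ = 3  ✗
l₃∈[|l₁−l₂|,l₁+l₂]=[0,8], have l₃=2
Σlᵢ = 10 ⇒ even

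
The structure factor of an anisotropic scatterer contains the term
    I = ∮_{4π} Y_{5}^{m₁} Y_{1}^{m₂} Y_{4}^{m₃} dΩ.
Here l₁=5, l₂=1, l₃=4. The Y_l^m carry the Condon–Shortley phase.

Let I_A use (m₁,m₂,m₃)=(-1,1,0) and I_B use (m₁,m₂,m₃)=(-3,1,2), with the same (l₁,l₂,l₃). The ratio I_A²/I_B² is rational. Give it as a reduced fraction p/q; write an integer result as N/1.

15/28

l's match ⇒ only the (l;m) 3-j factors differ between A and B.
A: triangle coeff Δ(5,1,4) = 1/495; Σ_t [2,2]: t=2:+1/1152 = 1/1152; (3j)²=1/33 [(5 1 4; -1 1 0)], sign=+1
B: triangle coeff Δ(5,1,4) = 1/495; Σ_t [2,2]: t=2:+1/2880 = 1/2880; (3j)²=28/495 [(5 1 4; -3 1 2)], sign=+1
I_A²/I_B² = (1/33)/(28/495) = 15/28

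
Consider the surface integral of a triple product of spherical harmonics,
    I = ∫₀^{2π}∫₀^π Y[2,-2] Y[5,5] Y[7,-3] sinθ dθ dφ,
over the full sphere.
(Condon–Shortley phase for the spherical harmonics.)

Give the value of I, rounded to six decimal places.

-0.011332

Rules hold: Σm=0, L=14 even, 3≤7≤7.
N = 5·11·15 = 825
Δ = 0!·4!·10!/15! = 1/15015
Racah Σ t=0..0: t=0:+1/57600 = 1/57600
⇒ 3j(2 5 7; 0 0 0)² = 21/715, sgn -1
Racah Σ t=0..0: t=0:+1/87091200 = 1/87091200
⇒ 3j(2 5 7; -2 5 -3)² = 1/15015, sgn +1
4πI² = N·(3j₀)²·(3jₘ)² = 3/1859
I = -1·√(0.00161377/4π) = -0.01133225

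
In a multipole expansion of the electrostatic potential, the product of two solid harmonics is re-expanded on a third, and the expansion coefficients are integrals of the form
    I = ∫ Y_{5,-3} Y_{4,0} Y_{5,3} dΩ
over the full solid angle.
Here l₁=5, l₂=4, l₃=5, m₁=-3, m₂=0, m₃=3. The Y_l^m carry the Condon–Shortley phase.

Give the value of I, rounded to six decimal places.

0.130198

Rules hold: Σm=0, L=14 even, 1≤5≤9.
N = 11·9·11 = 1089
Δ = 4!·6!·4!/15! = 1/3153150
Racah Σ t=0..4: t=0:+1/69120 t=1:−1/1728 t=2:+1/576 t=3:−1/1728 t=4:+1/69120 = 7/11520
⇒ 3j(5 4 5; 0 0 0)² = 2/143, sgn -1
Racah Σ t=2..4: t=2:+1/11520 t=3:−1/4320 t=4:+1/27648 = -1/9216
⇒ 3j(5 4 5; -3 0 3)² = 2/143, sgn -1
4πI² = N·(3j₀)²·(3jₘ)² = 36/169
I = +1·√(0.213018/4π) = 0.13019760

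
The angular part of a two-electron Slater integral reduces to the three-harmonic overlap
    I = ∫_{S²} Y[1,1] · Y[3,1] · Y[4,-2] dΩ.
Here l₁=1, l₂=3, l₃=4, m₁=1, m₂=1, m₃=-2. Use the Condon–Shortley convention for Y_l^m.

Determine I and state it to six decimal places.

m-sum 0 ✓  L=8 even ✓  2≤4≤4 ✓
Π(2lᵢ+1) = 3×7×9 = 189
triangle coeff Δ(1,3,4) = 1/252
Σ_t [0,0]: t=0:+1/36 = 1/36
(3j)²=4/63 [(1 3 4; 0 0 0)], sign=+1
Σ_t [0,0]: t=0:+1/96 = 1/96
(3j)²=5/84 [(1 3 4; 1 1 -2)], sign=+1
⇒ 4πI² = 5/7
I = (+1)√(5/7/(4π)) = 0.23841361

0.238414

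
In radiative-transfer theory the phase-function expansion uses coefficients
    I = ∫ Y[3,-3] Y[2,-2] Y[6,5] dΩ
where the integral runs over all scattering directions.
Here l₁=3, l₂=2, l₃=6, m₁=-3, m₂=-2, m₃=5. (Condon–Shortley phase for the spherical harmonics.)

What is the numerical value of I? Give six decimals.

0.000000

triangle: need 1≤l₃≤5, have 6; I=0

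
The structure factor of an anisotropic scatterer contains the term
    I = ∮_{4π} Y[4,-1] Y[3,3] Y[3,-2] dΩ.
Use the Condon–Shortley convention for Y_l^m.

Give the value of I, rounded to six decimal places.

0.140463

Rules hold: Σm=0, L=10 even, 1≤3≤7.
N = 9·7·7 = 441
Δ = 4!·4!·2!/11! = 1/34650
Racah Σ t=1..3: t=1:−1/72 t=2:+1/16 t=3:−1/72 = 5/144
⇒ 3j(4 3 3; 0 0 0)² = 2/77, sgn -1
Racah Σ t=4..4: t=4:+1/288 = 1/288
⇒ 3j(4 3 3; -1 3 -2)² = 5/231, sgn -1
4πI² = N·(3j₀)²·(3jₘ)² = 30/121
I = +1·√(0.247934/4π) = 0.14046335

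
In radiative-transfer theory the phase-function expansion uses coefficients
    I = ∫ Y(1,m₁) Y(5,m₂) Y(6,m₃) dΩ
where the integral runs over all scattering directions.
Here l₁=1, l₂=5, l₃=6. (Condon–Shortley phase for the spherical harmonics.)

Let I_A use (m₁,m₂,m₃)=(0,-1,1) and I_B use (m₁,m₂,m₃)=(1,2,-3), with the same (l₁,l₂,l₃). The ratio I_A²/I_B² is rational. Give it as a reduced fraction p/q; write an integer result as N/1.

Same 1,5,6: normalisation and zero-m 3j drop out of the ratio.
A: Δ: 0! 2! 10! / 13! → 1/858; sum: t=0:+1/17280 = 1/17280; 3j²(1 5 6; 0 -1 1) = Δ·Π!·Σ² = 35/858  (sign -1)
B: Δ: 0! 2! 10! / 13! → 1/858; sum: t=0:+1/60480 = 1/60480; 3j²(1 5 6; 1 2 -3) = Δ·Π!·Σ² = 6/143  (sign -1)
I_A²/I_B² = (35/858)/(6/143) = 35/36

35/36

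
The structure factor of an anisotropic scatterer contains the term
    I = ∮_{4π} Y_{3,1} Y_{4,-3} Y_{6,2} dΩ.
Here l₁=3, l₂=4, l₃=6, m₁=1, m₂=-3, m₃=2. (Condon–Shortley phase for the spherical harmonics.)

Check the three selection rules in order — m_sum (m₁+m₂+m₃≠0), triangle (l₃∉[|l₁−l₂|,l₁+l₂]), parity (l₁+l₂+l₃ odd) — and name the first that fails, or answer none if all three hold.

m₁+m₂+m₃ = 1 − 3 + 2 = 0  ✓
triangle: |3−4|=1 ≤ l₃=6 ≤ 3+4=7  ✓
parity: l₁+l₂+l₃ = 13 is odd  ✗

parity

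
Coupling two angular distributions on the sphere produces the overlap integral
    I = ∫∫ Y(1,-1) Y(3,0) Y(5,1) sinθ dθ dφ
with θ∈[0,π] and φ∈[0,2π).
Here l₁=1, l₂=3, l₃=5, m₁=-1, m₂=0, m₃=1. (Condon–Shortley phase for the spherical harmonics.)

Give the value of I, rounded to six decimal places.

0.000000

|1−3|≤5≤1+3 violated ⇒ I = 0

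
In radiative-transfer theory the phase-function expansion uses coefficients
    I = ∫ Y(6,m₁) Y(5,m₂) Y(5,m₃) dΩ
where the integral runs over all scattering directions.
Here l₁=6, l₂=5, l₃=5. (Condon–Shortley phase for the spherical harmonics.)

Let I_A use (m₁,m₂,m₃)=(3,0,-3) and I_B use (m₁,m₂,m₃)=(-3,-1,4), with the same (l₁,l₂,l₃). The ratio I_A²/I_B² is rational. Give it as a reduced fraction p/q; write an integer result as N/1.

l's match ⇒ only the (l;m) 3-j factors differ between A and B.
A: triangle coeff Δ(6,5,5) = 1/28588560; Σ_t [1,3]: t=1:−1/138240 t=2:+1/34560 t=3:−1/103680 = 1/82944; (3j)²=125/9724 [(6 5 5; 3 0 -3)], sign=+1
B: triangle coeff Δ(6,5,5) = 1/28588560; Σ_t [3,4]: t=3:−1/155520 t=4:+1/138240 = 1/1244160; (3j)²=3/9724 [(6 5 5; -3 -1 4)], sign=-1
I_A²/I_B² = (125/9724)/(3/9724) = 125/3

125/3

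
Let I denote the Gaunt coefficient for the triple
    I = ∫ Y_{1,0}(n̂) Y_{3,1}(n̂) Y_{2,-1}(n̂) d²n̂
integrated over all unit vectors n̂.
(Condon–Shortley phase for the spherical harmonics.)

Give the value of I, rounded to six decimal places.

m-sum 0 ✓  L=6 even ✓  2≤2≤4 ✓
Π(2lᵢ+1) = 3×7×5 = 105
triangle coeff Δ(1,3,2) = 1/105
Σ_t [1,1]: t=1:−1/4 = -1/4
(3j)²=3/35 [(1 3 2; 0 0 0)], sign=-1
Σ_t [1,1]: t=1:−1/6 = -1/6
(3j)²=8/105 [(1 3 2; 0 1 -1)], sign=+1
⇒ 4πI² = 24/35
I = (-1)√(24/35/(4π)) = -0.23359668

-0.233597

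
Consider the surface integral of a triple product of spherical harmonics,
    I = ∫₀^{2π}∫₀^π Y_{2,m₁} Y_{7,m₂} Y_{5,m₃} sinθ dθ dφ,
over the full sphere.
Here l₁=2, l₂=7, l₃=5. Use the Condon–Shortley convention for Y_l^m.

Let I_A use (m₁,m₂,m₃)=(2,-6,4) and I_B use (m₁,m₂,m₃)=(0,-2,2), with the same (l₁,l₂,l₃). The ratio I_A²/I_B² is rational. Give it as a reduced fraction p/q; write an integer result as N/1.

143/72

Shared (l₁,l₂,l₃)=(2,7,5): N and (l;000)² cancel in I_A²/I_B².
A: Δ = 4!·0!·10!/15! = 1/15015; Racah Σ t=0..0: t=0:+1/8709120 = 1/8709120; ⇒ 3j(2 7 5; 2 -6 4)² = 1/21, sgn -1
B: Δ = 4!·0!·10!/15! = 1/15015; Racah Σ t=2..2: t=2:+1/120960 = 1/120960; ⇒ 3j(2 7 5; 0 -2 2)² = 24/1001, sgn -1
I_A²/I_B² = (1/21)/(24/1001) = 143/72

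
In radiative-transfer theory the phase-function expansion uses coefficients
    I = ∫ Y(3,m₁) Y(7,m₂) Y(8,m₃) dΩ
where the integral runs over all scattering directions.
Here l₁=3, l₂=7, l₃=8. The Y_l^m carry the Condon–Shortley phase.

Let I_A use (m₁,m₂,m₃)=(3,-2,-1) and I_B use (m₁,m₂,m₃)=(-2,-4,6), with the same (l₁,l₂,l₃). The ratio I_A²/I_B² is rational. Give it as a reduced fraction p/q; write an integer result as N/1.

648/637

Shared (l₁,l₂,l₃)=(3,7,8): N and (l;000)² cancel in I_A²/I_B².
A: Δ = 2!·4!·12!/19! = 1/5290740; Racah Σ t=0..0: t=0:+1/29030400 = 1/29030400; ⇒ 3j(3 7 8; 3 -2 -1)² = 54/4199, sgn -1
B: Δ = 2!·4!·12!/19! = 1/5290740; Racah Σ t=1..2: t=1:−1/174182400 t=2:+1/479001600 = -1/273715200; ⇒ 3j(3 7 8; -2 -4 6)² = 49/3876, sgn -1
I_A²/I_B² = (54/4199)/(49/3876) = 648/637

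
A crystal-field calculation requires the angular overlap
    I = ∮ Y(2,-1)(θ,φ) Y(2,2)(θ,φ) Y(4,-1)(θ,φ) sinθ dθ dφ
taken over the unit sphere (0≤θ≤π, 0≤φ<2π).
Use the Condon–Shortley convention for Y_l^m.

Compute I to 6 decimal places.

-0.090112

Rules hold: Σm=0, L=8 even, 0≤4≤4.
N = 5·5·9 = 225
Δ = 0!·4!·4!/9! = 1/630
Racah Σ t=0..0: t=0:+1/16 = 1/16
⇒ 3j(2 2 4; 0 0 0)² = 2/35, sgn +1
Racah Σ t=0..0: t=0:+1/144 = 1/144
⇒ 3j(2 2 4; -1 2 -1)² = 1/126, sgn -1
4πI² = N·(3j₀)²·(3jₘ)² = 5/49
I = -1·√(0.102041/4π) = -0.09011188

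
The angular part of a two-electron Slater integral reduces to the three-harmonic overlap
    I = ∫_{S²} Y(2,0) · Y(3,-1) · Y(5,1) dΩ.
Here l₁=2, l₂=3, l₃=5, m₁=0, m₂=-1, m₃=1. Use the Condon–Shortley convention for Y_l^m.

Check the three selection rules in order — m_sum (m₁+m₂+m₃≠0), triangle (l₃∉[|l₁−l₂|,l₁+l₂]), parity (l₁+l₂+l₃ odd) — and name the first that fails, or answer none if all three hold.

azimuthal sum: 0 − 1 + 1 = 0  ✓
1 ≤ 5 ≤ 5 (triangle on l)  ✓
L = 2 + 3 + 5 = 10 (even)  ✓

none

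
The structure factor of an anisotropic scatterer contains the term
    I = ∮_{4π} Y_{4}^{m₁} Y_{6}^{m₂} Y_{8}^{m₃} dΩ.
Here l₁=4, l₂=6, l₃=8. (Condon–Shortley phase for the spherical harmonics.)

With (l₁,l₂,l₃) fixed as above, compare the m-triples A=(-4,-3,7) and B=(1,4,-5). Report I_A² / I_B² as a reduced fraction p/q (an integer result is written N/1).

588/1

l's match ⇒ only the (l;m) 3-j factors differ between A and B.
A: triangle coeff Δ(4,6,8) = 1/23279256; Σ_t [2,2]: t=2:+1/522547200 = 1/522547200; (3j)²=35/1938 [(4 6 8; -4 -3 7)], sign=-1
B: triangle coeff Δ(4,6,8) = 1/23279256; Σ_t [0,2]: t=0:+1/261273600 t=1:−1/17418240 t=2:+1/19353600 = -1/522547200; (3j)²=5/162792 [(4 6 8; 1 4 -5)], sign=+1
I_A²/I_B² = (35/1938)/(5/162792) = 588/1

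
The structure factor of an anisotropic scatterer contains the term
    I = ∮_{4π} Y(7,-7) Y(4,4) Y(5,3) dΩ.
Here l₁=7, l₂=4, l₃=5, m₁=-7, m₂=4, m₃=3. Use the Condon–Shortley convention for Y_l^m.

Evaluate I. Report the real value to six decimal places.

0.144075

Rules hold: Σm=0, L=16 even, 3≤5≤11.
N = 15·9·11 = 1485
Δ = 6!·8!·2!/17! = 1/6126120
Racah Σ t=2..4: t=2:+1/69120 t=3:−1/20736 t=4:+1/69120 = -1/51840
⇒ 3j(7 4 5; 0 0 0)² = 280/21879, sgn +1
Racah Σ t=6..6: t=6:+1/58060800 = 1/58060800
⇒ 3j(7 4 5; -7 4 3)² = 7/510, sgn +1
4πI² = N·(3j₀)²·(3jₘ)² = 980/3757
I = +1·√(0.260846/4π) = 0.14407463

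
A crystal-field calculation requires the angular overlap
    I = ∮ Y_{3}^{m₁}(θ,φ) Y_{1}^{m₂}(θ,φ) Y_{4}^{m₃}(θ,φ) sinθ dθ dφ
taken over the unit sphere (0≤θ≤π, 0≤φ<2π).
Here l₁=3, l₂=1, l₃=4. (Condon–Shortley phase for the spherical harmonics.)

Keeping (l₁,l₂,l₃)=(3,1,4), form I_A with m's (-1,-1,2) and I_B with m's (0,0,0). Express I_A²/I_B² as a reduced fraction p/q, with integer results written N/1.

15/16

Same 3,1,4: normalisation and zero-m 3j drop out of the ratio.
A: Δ: 0! 6! 2! / 9! → 1/252; sum: t=0:+1/96 = 1/96; 3j²(3 1 4; -1 -1 2) = Δ·Π!·Σ² = 5/84  (sign +1)
B: Δ: 0! 6! 2! / 9! → 1/252; sum: t=0:+1/36 = 1/36; 3j²(3 1 4; 0 0 0) = Δ·Π!·Σ² = 4/63  (sign +1)
I_A²/I_B² = (5/84)/(4/63) = 15/16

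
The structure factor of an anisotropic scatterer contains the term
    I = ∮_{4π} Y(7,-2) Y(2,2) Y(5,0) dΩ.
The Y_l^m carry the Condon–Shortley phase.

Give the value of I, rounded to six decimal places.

m-sum 0 ✓  L=14 even ✓  5≤5≤9 ✓
Π(2lᵢ+1) = 15×5×11 = 825
triangle coeff Δ(7,2,5) = 1/15015
Σ_t [2,2]: t=2:+1/57600 = 1/57600
(3j)²=21/715 [(7 2 5; 0 0 0)], sign=-1
Σ_t [4,4]: t=4:+1/345600 = 1/345600
(3j)²=6/715 [(7 2 5; -2 2 0)], sign=-1
⇒ 4πI² = 378/1859
I = (+1)√(378/1859/(4π)) = 0.12720415

0.127204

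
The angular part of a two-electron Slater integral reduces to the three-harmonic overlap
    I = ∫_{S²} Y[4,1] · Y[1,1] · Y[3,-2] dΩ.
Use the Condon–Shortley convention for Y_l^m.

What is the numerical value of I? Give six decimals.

Checks pass: Σm=0; 8 even; l₃=3∈[3,5].
(2·4+1)(2·1+1)(2·3+1) = 189
Δ: 2! 6! 0! / 9! → 1/252
sum: t=1:−1/36 = -1/36
3j²(4 1 3; 0 0 0) = Δ·Π!·Σ² = 4/63  (sign +1)
sum: t=2:+1/240 = 1/240
3j²(4 1 3; 1 1 -2) = Δ·Π!·Σ² = 1/84  (sign -1)
combine: 4πI² = 189·4/63·1/84 = 1/7
take √, sign -1: I = -0.10662181

-0.106622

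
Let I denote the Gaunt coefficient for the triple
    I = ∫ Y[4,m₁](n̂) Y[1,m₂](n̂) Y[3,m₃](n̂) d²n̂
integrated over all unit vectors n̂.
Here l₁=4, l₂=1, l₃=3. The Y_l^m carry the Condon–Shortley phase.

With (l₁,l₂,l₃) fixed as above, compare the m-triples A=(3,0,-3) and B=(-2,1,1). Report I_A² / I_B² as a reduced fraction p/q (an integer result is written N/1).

Same 4,1,3: normalisation and zero-m 3j drop out of the ratio.
A: Δ: 2! 6! 0! / 9! → 1/252; sum: t=1:−1/720 = -1/720; 3j²(4 1 3; 3 0 -3) = Δ·Π!·Σ² = 1/36  (sign -1)
B: Δ: 2! 6! 0! / 9! → 1/252; sum: t=2:+1/96 = 1/96; 3j²(4 1 3; -2 1 1) = Δ·Π!·Σ² = 5/84  (sign +1)
I_A²/I_B² = (1/36)/(5/84) = 7/15

7/15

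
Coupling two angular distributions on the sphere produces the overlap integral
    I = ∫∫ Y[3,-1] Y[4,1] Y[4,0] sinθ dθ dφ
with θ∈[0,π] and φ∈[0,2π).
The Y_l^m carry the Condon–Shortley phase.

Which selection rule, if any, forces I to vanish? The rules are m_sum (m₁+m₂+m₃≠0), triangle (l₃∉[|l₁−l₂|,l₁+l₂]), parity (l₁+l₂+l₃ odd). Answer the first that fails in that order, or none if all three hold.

m₁+m₂+m₃ = -1 + 1 + 0 = 0  ✓
triangle: |3−4|=1 ≤ l₃=4 ≤ 3+4=7  ✓
parity: l₁+l₂+l₃ = 11 is odd  ✗

parity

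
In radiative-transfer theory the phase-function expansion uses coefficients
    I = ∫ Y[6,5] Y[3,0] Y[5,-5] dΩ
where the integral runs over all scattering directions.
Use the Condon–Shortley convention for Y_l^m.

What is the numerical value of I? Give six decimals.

m-sum 0 ✓  L=14 even ✓  3≤5≤9 ✓
Π(2lᵢ+1) = 13×7×11 = 1001
triangle coeff Δ(6,3,5) = 1/675675
Σ_t [1,3]: t=1:−1/8640 t=2:+1/2304 t=3:−1/8640 = 7/34560
(3j)²=7/429 [(6 3 5; 0 0 0)], sign=-1
Σ_t [1,1]: t=1:−1/483840 = -1/483840
(3j)²=3/91 [(6 3 5; 5 0 -5)], sign=-1
⇒ 4πI² = 7/13
I = (+1)√(7/13/(4π)) = 0.20700098

0.207001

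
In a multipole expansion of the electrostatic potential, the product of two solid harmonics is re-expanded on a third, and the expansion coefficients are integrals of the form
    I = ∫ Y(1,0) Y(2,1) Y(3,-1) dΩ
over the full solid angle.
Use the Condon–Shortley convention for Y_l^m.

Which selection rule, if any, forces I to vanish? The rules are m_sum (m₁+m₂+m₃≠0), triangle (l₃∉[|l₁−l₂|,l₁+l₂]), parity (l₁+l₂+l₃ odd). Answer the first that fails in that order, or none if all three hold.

m₁+m₂+m₃ = 0 + 1 − 1 = 0  ✓
triangle: |1−2|=1 ≤ l₃=3 ≤ 1+2=3  ✓
parity: l₁+l₂+l₃ = 6 is even  ✓

none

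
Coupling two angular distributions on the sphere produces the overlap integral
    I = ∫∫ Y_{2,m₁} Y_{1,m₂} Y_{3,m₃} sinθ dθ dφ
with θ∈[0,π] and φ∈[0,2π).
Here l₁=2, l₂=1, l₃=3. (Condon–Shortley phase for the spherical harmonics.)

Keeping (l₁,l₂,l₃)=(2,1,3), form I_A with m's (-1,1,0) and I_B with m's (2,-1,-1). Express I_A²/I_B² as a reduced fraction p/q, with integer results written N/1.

3/1

Same 2,1,3: normalisation and zero-m 3j drop out of the ratio.
A: Δ: 0! 4! 2! / 7! → 1/105; sum: t=0:+1/12 = 1/12; 3j²(2 1 3; -1 1 0) = Δ·Π!·Σ² = 1/35  (sign -1)
B: Δ: 0! 4! 2! / 7! → 1/105; sum: t=0:+1/48 = 1/48; 3j²(2 1 3; 2 -1 -1) = Δ·Π!·Σ² = 1/105  (sign +1)
I_A²/I_B² = (1/35)/(1/105) = 3/1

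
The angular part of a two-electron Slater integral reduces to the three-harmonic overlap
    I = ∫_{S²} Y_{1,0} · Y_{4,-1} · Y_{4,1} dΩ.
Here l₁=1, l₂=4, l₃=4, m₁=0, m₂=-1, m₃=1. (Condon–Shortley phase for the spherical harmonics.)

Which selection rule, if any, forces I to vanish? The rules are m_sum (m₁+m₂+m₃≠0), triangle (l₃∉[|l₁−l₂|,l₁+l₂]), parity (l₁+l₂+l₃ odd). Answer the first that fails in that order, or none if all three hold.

m₁+m₂+m₃ = 0 − 1 + 1 = 0  ✓
triangle: |1−4|=3 ≤ l₃=4 ≤ 1+4=5  ✓
parity: l₁+l₂+l₃ = 9 is odd  ✗

parity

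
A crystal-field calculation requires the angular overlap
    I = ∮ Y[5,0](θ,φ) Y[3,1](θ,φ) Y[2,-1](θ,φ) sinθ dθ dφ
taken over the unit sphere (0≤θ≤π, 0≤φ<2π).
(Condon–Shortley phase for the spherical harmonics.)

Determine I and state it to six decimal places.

Checks pass: Σm=0; 10 even; l₃=2∈[2,8].
(2·5+1)(2·3+1)(2·2+1) = 385
Δ: 6! 4! 0! / 11! → 1/2310
sum: t=3:−1/144 = -1/144
3j²(5 3 2; 0 0 0) = Δ·Π!·Σ² = 10/231  (sign -1)
sum: t=4:+1/288 = 1/288
3j²(5 3 2; 0 1 -1) = Δ·Π!·Σ² = 5/231  (sign -1)
combine: 4πI² = 385·10/231·5/231 = 250/693
take √, sign +1: I = 0.16943318

0.169433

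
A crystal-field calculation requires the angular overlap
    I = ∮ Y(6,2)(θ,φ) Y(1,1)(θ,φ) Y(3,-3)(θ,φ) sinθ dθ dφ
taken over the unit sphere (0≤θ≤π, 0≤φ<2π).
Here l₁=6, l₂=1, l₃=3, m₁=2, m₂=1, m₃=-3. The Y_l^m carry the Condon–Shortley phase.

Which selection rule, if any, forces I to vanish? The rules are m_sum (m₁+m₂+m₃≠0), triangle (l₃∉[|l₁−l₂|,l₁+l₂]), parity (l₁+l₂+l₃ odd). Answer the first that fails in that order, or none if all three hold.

Σmᵢ = 0  ✓
l₃∈[|l₁−l₂|,l₁+l₂]=[5,7], have l₃=3  ✗
Σlᵢ = 10 ⇒ even

triangle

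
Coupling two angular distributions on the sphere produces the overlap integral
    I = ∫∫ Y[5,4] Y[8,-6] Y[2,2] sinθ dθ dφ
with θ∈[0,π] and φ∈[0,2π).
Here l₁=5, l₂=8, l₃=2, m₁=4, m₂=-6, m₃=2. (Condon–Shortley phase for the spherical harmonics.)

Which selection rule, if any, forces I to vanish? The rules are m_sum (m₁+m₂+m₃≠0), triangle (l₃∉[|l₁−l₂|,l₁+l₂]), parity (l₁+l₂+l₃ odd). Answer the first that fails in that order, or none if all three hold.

triangle

m₁+m₂+m₃ = 4 − 6 + 2 = 0  ✓
triangle: |5−8|=3 ≤ l₃=2 ≤ 5+8=13  ✗
parity: l₁+l₂+l₃ = 15 is odd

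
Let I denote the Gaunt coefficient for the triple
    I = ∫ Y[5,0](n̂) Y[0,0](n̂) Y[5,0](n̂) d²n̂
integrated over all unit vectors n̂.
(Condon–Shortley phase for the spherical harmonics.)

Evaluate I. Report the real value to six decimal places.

0.282095

Checks pass: Σm=0; 10 even; l₃=5∈[5,5].
(2·5+1)(2·0+1)(2·5+1) = 121
Δ: 0! 10! 0! / 11! → 1/11
sum: t=0:+1/14400 = 1/14400
3j²(5 0 5; 0 0 0) = Δ·Π!·Σ² = 1/11  (sign -1)
(m-triple is (0,0,0) — same symbol as above.)
combine: 4πI² = 121·1/11·1/11 = 1/1
take √, sign +1: I = 0.28209479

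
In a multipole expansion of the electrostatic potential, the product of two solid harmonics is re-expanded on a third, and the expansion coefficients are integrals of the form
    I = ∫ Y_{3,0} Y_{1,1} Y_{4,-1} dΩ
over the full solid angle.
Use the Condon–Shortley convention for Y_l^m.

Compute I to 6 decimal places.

Checks pass: Σm=0; 8 even; l₃=4∈[2,4].
(2·3+1)(2·1+1)(2·4+1) = 189
Δ: 0! 6! 2! / 9! → 1/252
sum: t=0:+1/36 = 1/36
3j²(3 1 4; 0 0 0) = Δ·Π!·Σ² = 4/63  (sign +1)
sum: t=0:+1/72 = 1/72
3j²(3 1 4; 0 1 -1) = Δ·Π!·Σ² = 5/126  (sign -1)
combine: 4πI² = 189·4/63·5/126 = 10/21
take √, sign -1: I = -0.19466390

-0.194664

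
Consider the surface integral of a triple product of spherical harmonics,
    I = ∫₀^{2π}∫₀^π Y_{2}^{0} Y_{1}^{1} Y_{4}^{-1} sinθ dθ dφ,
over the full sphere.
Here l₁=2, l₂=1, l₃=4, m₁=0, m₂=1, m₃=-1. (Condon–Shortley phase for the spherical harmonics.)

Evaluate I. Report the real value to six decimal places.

0.000000

l₃=4 ∉ [1,3] — triangle fails ⇒ I = 0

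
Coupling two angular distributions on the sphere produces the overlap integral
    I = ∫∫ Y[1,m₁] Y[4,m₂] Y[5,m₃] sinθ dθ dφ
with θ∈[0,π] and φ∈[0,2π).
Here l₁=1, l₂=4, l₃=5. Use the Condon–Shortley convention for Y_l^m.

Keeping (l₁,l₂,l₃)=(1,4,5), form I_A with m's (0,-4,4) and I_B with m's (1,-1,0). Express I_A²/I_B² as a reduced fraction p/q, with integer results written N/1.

9/10

Shared (l₁,l₂,l₃)=(1,4,5): N and (l;000)² cancel in I_A²/I_B².
A: Δ = 0!·2!·8!/11! = 1/495; Racah Σ t=0..0: t=0:+1/40320 = 1/40320; ⇒ 3j(1 4 5; 0 -4 4)² = 1/55, sgn -1
B: Δ = 0!·2!·8!/11! = 1/495; Racah Σ t=0..0: t=0:+1/1440 = 1/1440; ⇒ 3j(1 4 5; 1 -1 0)² = 2/99, sgn -1
I_A²/I_B² = (1/55)/(2/99) = 9/10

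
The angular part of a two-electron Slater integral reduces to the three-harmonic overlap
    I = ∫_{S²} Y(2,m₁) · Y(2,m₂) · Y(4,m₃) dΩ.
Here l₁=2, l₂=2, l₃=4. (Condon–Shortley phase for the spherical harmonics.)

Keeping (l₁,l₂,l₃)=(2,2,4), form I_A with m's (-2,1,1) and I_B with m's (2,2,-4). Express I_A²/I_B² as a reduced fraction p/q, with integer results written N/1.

Same 2,2,4: normalisation and zero-m 3j drop out of the ratio.
A: Δ: 0! 4! 4! / 9! → 1/630; sum: t=0:+1/144 = 1/144; 3j²(2 2 4; -2 1 1) = Δ·Π!·Σ² = 1/126  (sign -1)
B: Δ: 0! 4! 4! / 9! → 1/630; sum: t=0:+1/576 = 1/576; 3j²(2 2 4; 2 2 -4) = Δ·Π!·Σ² = 1/9  (sign +1)
I_A²/I_B² = (1/126)/(1/9) = 1/14

1/14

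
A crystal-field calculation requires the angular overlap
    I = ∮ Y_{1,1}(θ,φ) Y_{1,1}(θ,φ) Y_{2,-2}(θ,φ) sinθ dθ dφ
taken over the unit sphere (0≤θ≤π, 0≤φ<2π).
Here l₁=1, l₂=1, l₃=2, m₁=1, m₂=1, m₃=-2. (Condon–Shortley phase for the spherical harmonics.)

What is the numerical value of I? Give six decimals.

0.309019

m-sum 0 ✓  L=4 even ✓  0≤2≤2 ✓
Π(2lᵢ+1) = 3×3×5 = 45
triangle coeff Δ(1,1,2) = 1/30
Σ_t [0,0]: t=0:+1/1 = 1/1
(3j)²=2/15 [(1 1 2; 0 0 0)], sign=+1
Σ_t [0,0]: t=0:+1/4 = 1/4
(3j)²=1/5 [(1 1 2; 1 1 -2)], sign=+1
⇒ 4πI² = 6/5
I = (+1)√(6/5/(4π)) = 0.30901936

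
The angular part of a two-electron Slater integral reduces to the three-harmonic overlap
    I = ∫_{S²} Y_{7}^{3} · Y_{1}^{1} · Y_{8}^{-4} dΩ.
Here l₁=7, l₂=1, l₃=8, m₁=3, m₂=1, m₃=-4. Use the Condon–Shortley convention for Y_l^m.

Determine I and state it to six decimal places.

Checks pass: Σm=0; 16 even; l₃=8∈[6,8].
(2·7+1)(2·1+1)(2·8+1) = 765
Δ: 0! 14! 2! / 17! → 1/2040
sum: t=0:+1/25401600 = 1/25401600
3j²(7 1 8; 0 0 0) = Δ·Π!·Σ² = 8/255  (sign +1)
sum: t=0:+1/174182400 = 1/174182400
3j²(7 1 8; 3 1 -4) = Δ·Π!·Σ² = 11/340  (sign +1)
combine: 4πI² = 765·8/255·11/340 = 66/85
take √, sign +1: I = 0.24857507

0.248575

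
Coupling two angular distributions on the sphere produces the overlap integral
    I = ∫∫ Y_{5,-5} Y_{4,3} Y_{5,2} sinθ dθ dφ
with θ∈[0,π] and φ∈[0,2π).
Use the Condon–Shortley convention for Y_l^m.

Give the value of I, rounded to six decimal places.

m-sum 0 ✓  L=14 even ✓  1≤5≤9 ✓
Π(2lᵢ+1) = 11×9×11 = 1089
triangle coeff Δ(5,4,5) = 1/3153150
Σ_t [0,4]: t=0:+1/69120 t=1:−1/1728 t=2:+1/576 t=3:−1/1728 t=4:+1/69120 = 7/11520
(3j)²=2/143 [(5 4 5; 0 0 0)], sign=-1
Σ_t [4,4]: t=4:+1/103680 = 1/103680
(3j)²=7/429 [(5 4 5; -5 3 2)], sign=-1
⇒ 4πI² = 42/169
I = (+1)√(42/169/(4π)) = 0.14062948

0.140629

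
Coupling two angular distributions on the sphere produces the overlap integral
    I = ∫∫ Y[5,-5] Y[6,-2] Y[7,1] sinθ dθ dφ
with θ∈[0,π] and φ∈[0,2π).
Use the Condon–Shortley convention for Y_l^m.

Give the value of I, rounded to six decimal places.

m-sum = -5 − 2 + 1 = -6 ≠ 0 ⇒ I = 0

0.000000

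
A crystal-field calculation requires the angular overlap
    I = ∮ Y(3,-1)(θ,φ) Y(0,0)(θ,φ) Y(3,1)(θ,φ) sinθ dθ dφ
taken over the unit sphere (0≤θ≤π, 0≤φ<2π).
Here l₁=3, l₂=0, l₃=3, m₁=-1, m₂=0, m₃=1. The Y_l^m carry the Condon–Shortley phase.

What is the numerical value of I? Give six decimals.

-0.282095

Checks pass: Σm=0; 6 even; l₃=3∈[3,3].
(2·3+1)(2·0+1)(2·3+1) = 49
Δ: 0! 6! 0! / 7! → 1/7
sum: t=0:+1/36 = 1/36
3j²(3 0 3; 0 0 0) = Δ·Π!·Σ² = 1/7  (sign -1)
sum: t=0:+1/48 = 1/48
3j²(3 0 3; -1 0 1) = Δ·Π!·Σ² = 1/7  (sign +1)
combine: 4πI² = 49·1/7·1/7 = 1/1
take √, sign -1: I = -0.28209479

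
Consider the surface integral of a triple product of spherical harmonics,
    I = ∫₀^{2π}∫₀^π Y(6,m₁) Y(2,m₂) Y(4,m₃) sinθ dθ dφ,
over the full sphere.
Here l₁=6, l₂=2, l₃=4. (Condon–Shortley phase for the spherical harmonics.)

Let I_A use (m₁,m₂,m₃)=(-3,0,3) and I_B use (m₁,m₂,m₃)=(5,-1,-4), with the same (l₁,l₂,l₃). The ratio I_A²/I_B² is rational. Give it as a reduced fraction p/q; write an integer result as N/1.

36/55

Same 6,2,4: normalisation and zero-m 3j drop out of the ratio.
A: Δ: 4! 8! 0! / 13! → 1/6435; sum: t=2:+1/20160 = 1/20160; 3j²(6 2 4; -3 0 3) = Δ·Π!·Σ² = 12/715  (sign -1)
B: Δ: 4! 8! 0! / 13! → 1/6435; sum: t=1:−1/241920 = -1/241920; 3j²(6 2 4; 5 -1 -4) = Δ·Π!·Σ² = 1/39  (sign -1)
I_A²/I_B² = (12/715)/(1/39) = 36/55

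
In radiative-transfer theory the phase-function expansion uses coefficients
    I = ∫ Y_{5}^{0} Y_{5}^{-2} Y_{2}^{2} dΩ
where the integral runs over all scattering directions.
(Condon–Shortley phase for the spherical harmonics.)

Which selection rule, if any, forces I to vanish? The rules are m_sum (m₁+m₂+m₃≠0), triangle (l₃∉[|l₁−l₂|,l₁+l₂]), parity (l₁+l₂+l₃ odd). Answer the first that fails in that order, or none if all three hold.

none

Σmᵢ = 0  ✓
l₃∈[|l₁−l₂|,l₁+l₂]=[0,10], have l₃=2  ✓
Σlᵢ = 12 ⇒ even  ✓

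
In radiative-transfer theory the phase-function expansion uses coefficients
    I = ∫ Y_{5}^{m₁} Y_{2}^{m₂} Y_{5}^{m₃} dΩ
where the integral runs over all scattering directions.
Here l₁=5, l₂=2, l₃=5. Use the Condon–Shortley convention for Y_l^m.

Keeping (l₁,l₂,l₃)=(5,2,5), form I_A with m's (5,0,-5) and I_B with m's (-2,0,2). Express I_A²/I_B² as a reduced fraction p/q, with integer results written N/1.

25/4

l's match ⇒ only the (l;m) 3-j factors differ between A and B.
A: triangle coeff Δ(5,2,5) = 1/38610; Σ_t [0,0]: t=0:+1/161280 = 1/161280; (3j)²=15/286 [(5 2 5; 5 0 -5)], sign=+1
B: triangle coeff Δ(5,2,5) = 1/38610; Σ_t [0,2]: t=0:+1/20160 t=1:−1/1440 t=2:+1/2880 = -1/3360; (3j)²=6/715 [(5 2 5; -2 0 2)], sign=+1
I_A²/I_B² = (15/286)/(6/715) = 25/4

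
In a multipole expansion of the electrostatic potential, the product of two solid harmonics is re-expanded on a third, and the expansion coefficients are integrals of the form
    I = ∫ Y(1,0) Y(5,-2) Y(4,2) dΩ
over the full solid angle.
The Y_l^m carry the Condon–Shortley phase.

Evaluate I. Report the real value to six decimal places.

Checks pass: Σm=0; 10 even; l₃=4∈[4,6].
(2·1+1)(2·5+1)(2·4+1) = 297
Δ: 2! 0! 8! / 11! → 1/495
sum: t=1:−1/576 = -1/576
3j²(1 5 4; 0 0 0) = Δ·Π!·Σ² = 5/99  (sign -1)
sum: t=1:−1/1440 = -1/1440
3j²(1 5 4; 0 -2 2) = Δ·Π!·Σ² = 7/165  (sign -1)
combine: 4πI² = 297·5/99·7/165 = 7/11
take √, sign +1: I = 0.22503380

0.225034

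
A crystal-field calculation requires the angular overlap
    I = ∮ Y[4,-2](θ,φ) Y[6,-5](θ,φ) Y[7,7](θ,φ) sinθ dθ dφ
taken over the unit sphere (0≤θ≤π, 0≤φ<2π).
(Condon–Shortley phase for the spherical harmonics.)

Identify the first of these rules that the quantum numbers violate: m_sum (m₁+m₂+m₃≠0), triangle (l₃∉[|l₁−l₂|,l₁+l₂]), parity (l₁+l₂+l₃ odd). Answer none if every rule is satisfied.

m₁+m₂+m₃ = -2 − 5 + 7 = 0  ✓
triangle: |4−6|=2 ≤ l₃=7 ≤ 4+6=10  ✓
parity: l₁+l₂+l₃ = 17 is odd  ✗

parity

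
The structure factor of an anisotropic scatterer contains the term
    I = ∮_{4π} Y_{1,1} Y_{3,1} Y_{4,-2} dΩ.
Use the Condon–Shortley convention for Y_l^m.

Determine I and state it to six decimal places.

0.238414

Checks pass: Σm=0; 8 even; l₃=4∈[2,4].
(2·1+1)(2·3+1)(2·4+1) = 189
Δ: 0! 2! 6! / 9! → 1/252
sum: t=0:+1/36 = 1/36
3j²(1 3 4; 0 0 0) = Δ·Π!·Σ² = 4/63  (sign +1)
sum: t=0:+1/96 = 1/96
3j²(1 3 4; 1 1 -2) = Δ·Π!·Σ² = 5/84  (sign +1)
combine: 4πI² = 189·4/63·5/84 = 5/7
take √, sign +1: I = 0.23841361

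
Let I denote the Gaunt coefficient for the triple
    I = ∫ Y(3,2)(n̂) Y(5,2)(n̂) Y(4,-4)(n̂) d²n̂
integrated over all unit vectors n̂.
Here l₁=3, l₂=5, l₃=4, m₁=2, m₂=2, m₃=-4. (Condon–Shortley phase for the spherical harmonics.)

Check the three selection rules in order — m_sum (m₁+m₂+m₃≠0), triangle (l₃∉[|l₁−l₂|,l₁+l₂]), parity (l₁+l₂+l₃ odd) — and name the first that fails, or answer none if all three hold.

none

azimuthal sum: 2 + 2 − 4 = 0  ✓
2 ≤ 4 ≤ 8 (triangle on l)  ✓
L = 3 + 5 + 4 = 12 (even)  ✓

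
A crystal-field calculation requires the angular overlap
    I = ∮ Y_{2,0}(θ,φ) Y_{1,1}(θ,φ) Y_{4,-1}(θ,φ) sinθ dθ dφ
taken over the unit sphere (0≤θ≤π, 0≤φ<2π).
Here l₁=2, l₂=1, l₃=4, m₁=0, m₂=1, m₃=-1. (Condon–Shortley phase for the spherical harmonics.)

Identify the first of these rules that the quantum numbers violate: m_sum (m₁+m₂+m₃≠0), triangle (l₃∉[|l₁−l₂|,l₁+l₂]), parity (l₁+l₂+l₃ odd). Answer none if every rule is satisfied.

triangle

m₁+m₂+m₃ = 0 + 1 − 1 = 0  ✓
triangle: |2−1|=1 ≤ l₃=4 ≤ 2+1=3  ✗
parity: l₁+l₂+l₃ = 7 is odd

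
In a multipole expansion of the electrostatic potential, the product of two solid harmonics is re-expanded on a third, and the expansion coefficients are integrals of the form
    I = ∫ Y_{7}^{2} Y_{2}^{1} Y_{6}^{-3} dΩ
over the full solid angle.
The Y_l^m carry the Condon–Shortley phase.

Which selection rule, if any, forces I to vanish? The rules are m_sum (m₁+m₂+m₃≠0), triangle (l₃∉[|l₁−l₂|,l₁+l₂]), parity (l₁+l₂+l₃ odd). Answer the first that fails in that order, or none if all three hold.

parity

azimuthal sum: 2 + 1 − 3 = 0  ✓
5 ≤ 6 ≤ 9 (triangle on l)  ✓
L = 7 + 2 + 6 = 15 (odd)  ✗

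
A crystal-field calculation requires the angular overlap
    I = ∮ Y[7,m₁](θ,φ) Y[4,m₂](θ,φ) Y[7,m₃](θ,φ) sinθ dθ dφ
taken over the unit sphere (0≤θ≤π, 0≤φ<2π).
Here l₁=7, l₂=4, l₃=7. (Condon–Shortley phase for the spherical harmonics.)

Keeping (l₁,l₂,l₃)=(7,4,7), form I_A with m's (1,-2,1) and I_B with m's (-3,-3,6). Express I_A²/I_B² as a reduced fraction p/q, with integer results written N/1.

Same 7,4,7: normalisation and zero-m 3j drop out of the ratio.
A: Δ: 4! 10! 4! / 19! → 1/58198140; sum: t=0:+1/1658880 t=1:−1/518400 t=2:+1/1658880 = -1/1382400; 3j²(7 4 7; 1 -2 1) = Δ·Π!·Σ² = 504/46189  (sign -1)
B: Δ: 4! 10! 4! / 19! → 1/58198140; sum: t=0:+1/522547200 t=1:−1/52254720 = -1/58060800; 3j²(7 4 7; -3 -3 6) = Δ·Π!·Σ² = 9/646  (sign +1)
I_A²/I_B² = (504/46189)/(9/646) = 112/143

112/143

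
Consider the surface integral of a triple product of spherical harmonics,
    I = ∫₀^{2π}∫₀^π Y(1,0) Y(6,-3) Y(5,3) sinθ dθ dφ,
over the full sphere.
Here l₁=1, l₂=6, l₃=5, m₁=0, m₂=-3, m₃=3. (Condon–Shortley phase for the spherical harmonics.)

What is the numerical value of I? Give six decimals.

-0.212310

Checks pass: Σm=0; 12 even; l₃=5∈[5,7].
(2·1+1)(2·6+1)(2·5+1) = 429
Δ: 2! 0! 10! / 13! → 1/858
sum: t=1:−1/14400 = -1/14400
3j²(1 6 5; 0 0 0) = Δ·Π!·Σ² = 6/143  (sign +1)
sum: t=1:−1/80640 = -1/80640
3j²(1 6 5; 0 -3 3) = Δ·Π!·Σ² = 9/286  (sign -1)
combine: 4πI² = 429·6/143·9/286 = 81/143
take √, sign -1: I = -0.21230956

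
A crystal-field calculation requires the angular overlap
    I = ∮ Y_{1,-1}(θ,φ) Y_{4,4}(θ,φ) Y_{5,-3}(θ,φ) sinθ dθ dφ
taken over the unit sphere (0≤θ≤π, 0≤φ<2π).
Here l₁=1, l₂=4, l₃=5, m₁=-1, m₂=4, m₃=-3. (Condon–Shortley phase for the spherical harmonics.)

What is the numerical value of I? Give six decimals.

-0.049106

Checks pass: Σm=0; 10 even; l₃=5∈[3,5].
(2·1+1)(2·4+1)(2·5+1) = 297
Δ: 0! 2! 8! / 11! → 1/495
sum: t=0:+1/576 = 1/576
3j²(1 4 5; 0 0 0) = Δ·Π!·Σ² = 5/99  (sign -1)
sum: t=0:+1/80640 = 1/80640
3j²(1 4 5; -1 4 -3) = Δ·Π!·Σ² = 1/495  (sign +1)
combine: 4πI² = 297·5/99·1/495 = 1/33
take √, sign -1: I = -0.04910640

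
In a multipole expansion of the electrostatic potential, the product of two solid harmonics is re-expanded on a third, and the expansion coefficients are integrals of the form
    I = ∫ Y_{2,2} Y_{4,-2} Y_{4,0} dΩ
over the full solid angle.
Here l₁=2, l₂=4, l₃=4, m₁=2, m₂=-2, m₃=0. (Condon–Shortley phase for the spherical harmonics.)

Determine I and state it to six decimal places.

-0.190365

Checks pass: Σm=0; 10 even; l₃=4∈[2,6].
(2·2+1)(2·4+1)(2·4+1) = 405
Δ: 2! 2! 6! / 11! → 1/13860
sum: t=0:+1/192 t=1:−1/36 t=2:+1/192 = -5/288
3j²(2 4 4; 0 0 0) = Δ·Π!·Σ² = 20/693  (sign -1)
sum: t=0:+1/192 = 1/192
3j²(2 4 4; 2 -2 0) = Δ·Π!·Σ² = 3/77  (sign +1)
combine: 4πI² = 405·20/693·3/77 = 2700/5929
take √, sign -1: I = -0.19036462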